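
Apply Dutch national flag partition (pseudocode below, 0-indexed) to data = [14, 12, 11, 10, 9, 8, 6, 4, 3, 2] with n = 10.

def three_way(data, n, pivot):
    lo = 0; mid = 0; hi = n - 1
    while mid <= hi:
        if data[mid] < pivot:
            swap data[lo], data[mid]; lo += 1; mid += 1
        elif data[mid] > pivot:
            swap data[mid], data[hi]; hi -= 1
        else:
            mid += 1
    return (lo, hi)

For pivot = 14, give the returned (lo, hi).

(9, 9)

lo=0 mid=0 hi=9
14=14: mid=1
12<14: swap(0,1), lo=1 mid=2 ⇒ [12, 14, 11, 10, 9, 8, 6, 4, 3, 2]
11<14: swap(1,2), lo=2 mid=3 ⇒ [12, 11, 14, 10, 9, 8, 6, 4, 3, 2]
10<14: swap(2,3), lo=3 mid=4 ⇒ [12, 11, 10, 14, 9, 8, 6, 4, 3, 2]
9<14: swap(3,4), lo=4 mid=5 ⇒ [12, 11, 10, 9, 14, 8, 6, 4, 3, 2]
8<14: swap(4,5), lo=5 mid=6 ⇒ [12, 11, 10, 9, 8, 14, 6, 4, 3, 2]
6<14: swap(5,6), lo=6 mid=7 ⇒ [12, 11, 10, 9, 8, 6, 14, 4, 3, 2]
4<14: swap(6,7), lo=7 mid=8 ⇒ [12, 11, 10, 9, 8, 6, 4, 14, 3, 2]
3<14: swap(7,8), lo=8 mid=9 ⇒ [12, 11, 10, 9, 8, 6, 4, 3, 14, 2]
2<14: swap(8,9), lo=9 mid=10 ⇒ [12, 11, 10, 9, 8, 6, 4, 3, 2, 14]
done. lo=9 hi=9; data=[12, 11, 10, 9, 8, 6, 4, 3, 2, 14]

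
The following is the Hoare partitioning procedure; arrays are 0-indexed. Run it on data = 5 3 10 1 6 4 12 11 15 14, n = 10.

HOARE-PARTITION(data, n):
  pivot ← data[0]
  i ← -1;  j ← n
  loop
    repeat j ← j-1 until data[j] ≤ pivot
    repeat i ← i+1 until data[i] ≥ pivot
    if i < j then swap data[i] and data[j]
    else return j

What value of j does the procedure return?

pivot = data[0] = 5; i = -1, j = 10
j→5 (data[5]=4≤5), i→0 (data[0]=5≥5); i<j, swap → 4 3 10 1 6 5 12 11 15 14
j→3 (data[3]=1≤5), i→2 (data[2]=10≥5); i<j, swap → 4 3 1 10 6 5 12 11 15 14
j→2, i→3; i≥j, return j=2. data = 4 3 1 10 6 5 12 11 15 14

2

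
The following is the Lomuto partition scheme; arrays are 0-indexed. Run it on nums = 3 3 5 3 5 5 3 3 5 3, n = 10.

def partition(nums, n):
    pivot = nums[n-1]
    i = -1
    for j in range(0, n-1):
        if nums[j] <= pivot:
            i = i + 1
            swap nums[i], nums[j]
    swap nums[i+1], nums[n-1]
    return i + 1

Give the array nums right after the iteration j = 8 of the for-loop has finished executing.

3 3 3 3 3 5 5 5 5 3

pivot=3, i=-1
j=0: 3≤3, i=0, swap(0,0) ⇒ 3 3 5 3 5 5 3 3 5 3
j=1: 3≤3, i=1, swap(1,1) ⇒ 3 3 5 3 5 5 3 3 5 3
j=2: 5>3, skip
j=3: 3≤3, i=2, swap(2,3) ⇒ 3 3 3 5 5 5 3 3 5 3
j=4: 5>3, skip
j=5: 5>3, skip
j=6: 3≤3, i=3, swap(3,6) ⇒ 3 3 3 3 5 5 5 3 5 3
j=7: 3≤3, i=4, swap(4,7) ⇒ 3 3 3 3 3 5 5 5 5 3
j=8: 5>3, skip
(after j=8) nums = 3 3 3 3 3 5 5 5 5 3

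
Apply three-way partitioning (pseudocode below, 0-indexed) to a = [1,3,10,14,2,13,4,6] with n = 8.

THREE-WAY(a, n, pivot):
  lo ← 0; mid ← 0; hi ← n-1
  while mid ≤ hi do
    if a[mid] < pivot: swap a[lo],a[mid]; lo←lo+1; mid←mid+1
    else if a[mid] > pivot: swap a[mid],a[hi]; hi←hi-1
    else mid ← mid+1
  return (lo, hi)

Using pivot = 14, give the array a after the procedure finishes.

[1,3,10,2,13,4,6,14]

pivot = 14; lo=0, mid=0, hi=7
a[mid]=1<14: swap a[0],a[0]; lo=1,mid=1 → [1,3,10,14,2,13,4,6]
a[mid]=3<14: swap a[1],a[1]; lo=2,mid=2 → [1,3,10,14,2,13,4,6]
a[mid]=10<14: swap a[2],a[2]; lo=3,mid=3 → [1,3,10,14,2,13,4,6]
a[mid]=14=14: mid=4
a[mid]=2<14: swap a[3],a[4]; lo=4,mid=5 → [1,3,10,2,14,13,4,6]
a[mid]=13<14: swap a[4],a[5]; lo=5,mid=6 → [1,3,10,2,13,14,4,6]
a[mid]=4<14: swap a[5],a[6]; lo=6,mid=7 → [1,3,10,2,13,4,14,6]
a[mid]=6<14: swap a[6],a[7]; lo=7,mid=8 → [1,3,10,2,13,4,6,14]
end: lo=7, hi=7; a = [1,3,10,2,13,4,6,14]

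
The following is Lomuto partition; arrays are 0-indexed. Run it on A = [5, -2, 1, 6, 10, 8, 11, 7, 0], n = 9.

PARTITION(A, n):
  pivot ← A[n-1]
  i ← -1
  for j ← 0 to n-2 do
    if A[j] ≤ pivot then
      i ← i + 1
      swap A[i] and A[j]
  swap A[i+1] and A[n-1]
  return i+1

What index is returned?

1

pivot = A[8] = 0; i = -1
j=0: A[0]=5 > 0 → no swap
j=1: A[1]=-2 ≤ 0 → i=0, swap A[0],A[1] → [-2, 5, 1, 6, 10, 8, 11, 7, 0]
j=2: A[2]=1 > 0 → no swap
j=3: A[3]=6 > 0 → no swap
j=4: A[4]=10 > 0 → no swap
j=5: A[5]=8 > 0 → no swap
j=6: A[6]=11 > 0 → no swap
j=7: A[7]=7 > 0 → no swap
final swap A[1],A[8] → [-2, 0, 1, 6, 10, 8, 11, 7, 5]; return 1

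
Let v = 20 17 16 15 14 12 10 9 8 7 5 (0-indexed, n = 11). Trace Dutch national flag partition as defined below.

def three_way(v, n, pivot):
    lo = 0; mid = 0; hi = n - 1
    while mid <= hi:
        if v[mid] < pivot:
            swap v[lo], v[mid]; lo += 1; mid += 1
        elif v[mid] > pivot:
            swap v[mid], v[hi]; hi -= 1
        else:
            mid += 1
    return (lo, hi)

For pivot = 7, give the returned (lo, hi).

lo=0 mid=0 hi=10
20>7: swap(0,10), hi=9 ⇒ 5 17 16 15 14 12 10 9 8 7 20
5<7: swap(0,0), lo=1 mid=1 ⇒ 5 17 16 15 14 12 10 9 8 7 20
17>7: swap(1,9), hi=8 ⇒ 5 7 16 15 14 12 10 9 8 17 20
7=7: mid=2
16>7: swap(2,8), hi=7 ⇒ 5 7 8 15 14 12 10 9 16 17 20
8>7: swap(2,7), hi=6 ⇒ 5 7 9 15 14 12 10 8 16 17 20
9>7: swap(2,6), hi=5 ⇒ 5 7 10 15 14 12 9 8 16 17 20
10>7: swap(2,5), hi=4 ⇒ 5 7 12 15 14 10 9 8 16 17 20
12>7: swap(2,4), hi=3 ⇒ 5 7 14 15 12 10 9 8 16 17 20
14>7: swap(2,3), hi=2 ⇒ 5 7 15 14 12 10 9 8 16 17 20
15>7: swap(2,2), hi=1 ⇒ 5 7 15 14 12 10 9 8 16 17 20
done. lo=1 hi=1; v=5 7 15 14 12 10 9 8 16 17 20

(1, 1)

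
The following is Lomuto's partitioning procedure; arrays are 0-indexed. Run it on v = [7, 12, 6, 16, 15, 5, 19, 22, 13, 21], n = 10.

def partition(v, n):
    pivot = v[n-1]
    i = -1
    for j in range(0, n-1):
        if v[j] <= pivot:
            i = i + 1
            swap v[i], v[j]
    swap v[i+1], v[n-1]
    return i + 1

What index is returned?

pivot=21, i=-1
j=0: 7≤21, i=0, swap(0,0) ⇒ [7, 12, 6, 16, 15, 5, 19, 22, 13, 21]
j=1: 12≤21, i=1, swap(1,1) ⇒ [7, 12, 6, 16, 15, 5, 19, 22, 13, 21]
j=2: 6≤21, i=2, swap(2,2) ⇒ [7, 12, 6, 16, 15, 5, 19, 22, 13, 21]
j=3: 16≤21, i=3, swap(3,3) ⇒ [7, 12, 6, 16, 15, 5, 19, 22, 13, 21]
j=4: 15≤21, i=4, swap(4,4) ⇒ [7, 12, 6, 16, 15, 5, 19, 22, 13, 21]
j=5: 5≤21, i=5, swap(5,5) ⇒ [7, 12, 6, 16, 15, 5, 19, 22, 13, 21]
j=6: 19≤21, i=6, swap(6,6) ⇒ [7, 12, 6, 16, 15, 5, 19, 22, 13, 21]
j=7: 22>21, skip
j=8: 13≤21, i=7, swap(7,8) ⇒ [7, 12, 6, 16, 15, 5, 19, 13, 22, 21]
swap(8,9) ⇒ [7, 12, 6, 16, 15, 5, 19, 13, 21, 22]; return 8

8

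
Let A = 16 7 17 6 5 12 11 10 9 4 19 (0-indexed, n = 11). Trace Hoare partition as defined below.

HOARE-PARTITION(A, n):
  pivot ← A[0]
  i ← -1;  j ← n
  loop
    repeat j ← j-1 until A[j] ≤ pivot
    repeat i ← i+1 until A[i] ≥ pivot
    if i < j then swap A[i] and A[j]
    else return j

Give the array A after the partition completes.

pivot=16
j stops at 9 (4), i stops at 0 (16); swap ⇒ 4 7 17 6 5 12 11 10 9 16 19
j stops at 8 (9), i stops at 2 (17); swap ⇒ 4 7 9 6 5 12 11 10 17 16 19
j stops at 7, i stops at 8; i≥j ⇒ return 7. A=4 7 9 6 5 12 11 10 17 16 19

4 7 9 6 5 12 11 10 17 16 19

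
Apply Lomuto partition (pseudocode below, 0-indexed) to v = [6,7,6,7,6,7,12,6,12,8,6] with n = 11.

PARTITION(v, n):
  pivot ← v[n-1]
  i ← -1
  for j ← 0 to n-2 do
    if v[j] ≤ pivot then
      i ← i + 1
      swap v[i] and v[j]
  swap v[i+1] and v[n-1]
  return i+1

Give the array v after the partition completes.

pivot = v[10] = 6; i = -1
j=0: v[0]=6 ≤ 6 → i=0, swap v[0],v[0] (no change) → [6,7,6,7,6,7,12,6,12,8,6]
j=1: v[1]=7 > 6 → no swap
j=2: v[2]=6 ≤ 6 → i=1, swap v[1],v[2] → [6,6,7,7,6,7,12,6,12,8,6]
j=3: v[3]=7 > 6 → no swap
j=4: v[4]=6 ≤ 6 → i=2, swap v[2],v[4] → [6,6,6,7,7,7,12,6,12,8,6]
j=5: v[5]=7 > 6 → no swap
j=6: v[6]=12 > 6 → no swap
j=7: v[7]=6 ≤ 6 → i=3, swap v[3],v[7] → [6,6,6,6,7,7,12,7,12,8,6]
j=8: v[8]=12 > 6 → no swap
j=9: v[9]=8 > 6 → no swap
final swap v[4],v[10] → [6,6,6,6,6,7,12,7,12,8,7]; return 4

[6,6,6,6,6,7,12,7,12,8,7]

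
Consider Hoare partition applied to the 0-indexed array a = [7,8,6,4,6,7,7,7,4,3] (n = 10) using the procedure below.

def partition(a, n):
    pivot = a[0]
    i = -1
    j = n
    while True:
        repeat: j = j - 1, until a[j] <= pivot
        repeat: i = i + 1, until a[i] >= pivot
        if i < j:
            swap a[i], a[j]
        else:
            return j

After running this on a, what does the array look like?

[3,4,6,4,6,7,7,7,8,7]

pivot=7
j stops at 9 (3), i stops at 0 (7); swap ⇒ [3,8,6,4,6,7,7,7,4,7]
j stops at 8 (4), i stops at 1 (8); swap ⇒ [3,4,6,4,6,7,7,7,8,7]
j stops at 7 (7), i stops at 5 (7); swap ⇒ [3,4,6,4,6,7,7,7,8,7]
j stops at 6, i stops at 6; i≥j ⇒ return 6. a=[3,4,6,4,6,7,7,7,8,7]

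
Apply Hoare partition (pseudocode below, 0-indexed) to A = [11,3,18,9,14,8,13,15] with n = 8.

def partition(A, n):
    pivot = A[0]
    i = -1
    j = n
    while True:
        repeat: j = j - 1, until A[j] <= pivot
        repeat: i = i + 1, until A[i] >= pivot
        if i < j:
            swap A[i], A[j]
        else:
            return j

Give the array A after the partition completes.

[8,3,9,18,14,11,13,15]

pivot = A[0] = 11; i = -1, j = 8
j→5 (A[5]=8≤11), i→0 (A[0]=11≥11); i<j, swap → [8,3,18,9,14,11,13,15]
j→3 (A[3]=9≤11), i→2 (A[2]=18≥11); i<j, swap → [8,3,9,18,14,11,13,15]
j→2, i→3; i≥j, return j=2. A = [8,3,9,18,14,11,13,15]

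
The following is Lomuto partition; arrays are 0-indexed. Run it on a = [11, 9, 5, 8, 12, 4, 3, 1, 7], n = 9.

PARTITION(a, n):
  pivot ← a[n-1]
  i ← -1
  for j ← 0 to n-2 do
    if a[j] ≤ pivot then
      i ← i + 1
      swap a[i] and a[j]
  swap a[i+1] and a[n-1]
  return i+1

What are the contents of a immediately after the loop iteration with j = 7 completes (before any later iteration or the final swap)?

[5, 4, 3, 1, 12, 9, 11, 8, 7]

pivot = a[8] = 7; i = -1
j=0: a[0]=11 > 7 → no swap
j=1: a[1]=9 > 7 → no swap
j=2: a[2]=5 ≤ 7 → i=0, swap a[0],a[2] → [5, 9, 11, 8, 12, 4, 3, 1, 7]
j=3: a[3]=8 > 7 → no swap
j=4: a[4]=12 > 7 → no swap
j=5: a[5]=4 ≤ 7 → i=1, swap a[1],a[5] → [5, 4, 11, 8, 12, 9, 3, 1, 7]
j=6: a[6]=3 ≤ 7 → i=2, swap a[2],a[6] → [5, 4, 3, 8, 12, 9, 11, 1, 7]
j=7: a[7]=1 ≤ 7 → i=3, swap a[3],a[7] → [5, 4, 3, 1, 12, 9, 11, 8, 7]
(after j=7) a = [5, 4, 3, 1, 12, 9, 11, 8, 7]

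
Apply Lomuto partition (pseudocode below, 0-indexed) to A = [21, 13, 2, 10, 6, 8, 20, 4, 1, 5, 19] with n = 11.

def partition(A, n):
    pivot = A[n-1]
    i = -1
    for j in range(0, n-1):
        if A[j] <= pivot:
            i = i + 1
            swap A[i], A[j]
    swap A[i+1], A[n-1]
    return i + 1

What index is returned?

pivot = A[10] = 19; i = -1
j=0: A[0]=21 > 19 → no swap
j=1: A[1]=13 ≤ 19 → i=0, swap A[0],A[1] → [13, 21, 2, 10, 6, 8, 20, 4, 1, 5, 19]
j=2: A[2]=2 ≤ 19 → i=1, swap A[1],A[2] → [13, 2, 21, 10, 6, 8, 20, 4, 1, 5, 19]
j=3: A[3]=10 ≤ 19 → i=2, swap A[2],A[3] → [13, 2, 10, 21, 6, 8, 20, 4, 1, 5, 19]
j=4: A[4]=6 ≤ 19 → i=3, swap A[3],A[4] → [13, 2, 10, 6, 21, 8, 20, 4, 1, 5, 19]
j=5: A[5]=8 ≤ 19 → i=4, swap A[4],A[5] → [13, 2, 10, 6, 8, 21, 20, 4, 1, 5, 19]
j=6: A[6]=20 > 19 → no swap
j=7: A[7]=4 ≤ 19 → i=5, swap A[5],A[7] → [13, 2, 10, 6, 8, 4, 20, 21, 1, 5, 19]
j=8: A[8]=1 ≤ 19 → i=6, swap A[6],A[8] → [13, 2, 10, 6, 8, 4, 1, 21, 20, 5, 19]
j=9: A[9]=5 ≤ 19 → i=7, swap A[7],A[9] → [13, 2, 10, 6, 8, 4, 1, 5, 20, 21, 19]
final swap A[8],A[10] → [13, 2, 10, 6, 8, 4, 1, 5, 19, 21, 20]; return 8

8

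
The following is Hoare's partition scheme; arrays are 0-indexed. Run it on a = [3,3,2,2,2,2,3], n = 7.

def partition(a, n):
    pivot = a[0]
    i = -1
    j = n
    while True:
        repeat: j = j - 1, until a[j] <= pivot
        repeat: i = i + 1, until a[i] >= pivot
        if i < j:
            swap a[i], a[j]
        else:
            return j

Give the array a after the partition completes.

pivot = a[0] = 3; i = -1, j = 7
j→6 (a[6]=3≤3), i→0 (a[0]=3≥3); i<j, swap → [3,3,2,2,2,2,3]
j→5 (a[5]=2≤3), i→1 (a[1]=3≥3); i<j, swap → [3,2,2,2,2,3,3]
j→4, i→5; i≥j, return j=4. a = [3,2,2,2,2,3,3]

[3,2,2,2,2,3,3]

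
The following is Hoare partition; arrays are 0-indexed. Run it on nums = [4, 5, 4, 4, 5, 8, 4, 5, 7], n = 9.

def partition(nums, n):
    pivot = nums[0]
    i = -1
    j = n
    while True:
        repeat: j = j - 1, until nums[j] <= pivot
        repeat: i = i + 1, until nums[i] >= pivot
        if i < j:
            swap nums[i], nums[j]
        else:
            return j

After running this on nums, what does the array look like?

pivot = nums[0] = 4; i = -1, j = 9
j→6 (nums[6]=4≤4), i→0 (nums[0]=4≥4); i<j, swap → [4, 5, 4, 4, 5, 8, 4, 5, 7]
j→3 (nums[3]=4≤4), i→1 (nums[1]=5≥4); i<j, swap → [4, 4, 4, 5, 5, 8, 4, 5, 7]
j→2, i→2; i≥j, return j=2. nums = [4, 4, 4, 5, 5, 8, 4, 5, 7]

[4, 4, 4, 5, 5, 8, 4, 5, 7]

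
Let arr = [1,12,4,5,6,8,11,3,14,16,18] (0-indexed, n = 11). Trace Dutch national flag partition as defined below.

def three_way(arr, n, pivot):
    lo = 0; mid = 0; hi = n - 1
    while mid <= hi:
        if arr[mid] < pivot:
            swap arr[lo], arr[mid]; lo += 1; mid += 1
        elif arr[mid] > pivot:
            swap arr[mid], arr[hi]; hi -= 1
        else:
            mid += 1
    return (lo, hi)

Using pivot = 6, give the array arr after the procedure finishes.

[1,3,4,5,6,11,8,14,16,18,12]

pivot = 6; lo=0, mid=0, hi=10
arr[mid]=1<6: swap arr[0],arr[0]; lo=1,mid=1 → [1,12,4,5,6,8,11,3,14,16,18]
arr[mid]=12>6: swap arr[1],arr[10]; hi=9 → [1,18,4,5,6,8,11,3,14,16,12]
arr[mid]=18>6: swap arr[1],arr[9]; hi=8 → [1,16,4,5,6,8,11,3,14,18,12]
arr[mid]=16>6: swap arr[1],arr[8]; hi=7 → [1,14,4,5,6,8,11,3,16,18,12]
arr[mid]=14>6: swap arr[1],arr[7]; hi=6 → [1,3,4,5,6,8,11,14,16,18,12]
arr[mid]=3<6: swap arr[1],arr[1]; lo=2,mid=2 → [1,3,4,5,6,8,11,14,16,18,12]
arr[mid]=4<6: swap arr[2],arr[2]; lo=3,mid=3 → [1,3,4,5,6,8,11,14,16,18,12]
arr[mid]=5<6: swap arr[3],arr[3]; lo=4,mid=4 → [1,3,4,5,6,8,11,14,16,18,12]
arr[mid]=6=6: mid=5
arr[mid]=8>6: swap arr[5],arr[6]; hi=5 → [1,3,4,5,6,11,8,14,16,18,12]
arr[mid]=11>6: swap arr[5],arr[5]; hi=4 → [1,3,4,5,6,11,8,14,16,18,12]
end: lo=4, hi=4; arr = [1,3,4,5,6,11,8,14,16,18,12]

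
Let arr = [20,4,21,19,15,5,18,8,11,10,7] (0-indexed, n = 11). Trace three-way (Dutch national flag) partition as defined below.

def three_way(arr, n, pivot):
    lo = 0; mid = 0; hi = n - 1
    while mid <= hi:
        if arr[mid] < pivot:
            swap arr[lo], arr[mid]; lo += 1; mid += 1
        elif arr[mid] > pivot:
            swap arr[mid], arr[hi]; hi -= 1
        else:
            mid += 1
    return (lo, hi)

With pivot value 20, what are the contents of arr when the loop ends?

lo=0 mid=0 hi=10
20=20: mid=1
4<20: swap(0,1), lo=1 mid=2 ⇒ [4,20,21,19,15,5,18,8,11,10,7]
21>20: swap(2,10), hi=9 ⇒ [4,20,7,19,15,5,18,8,11,10,21]
7<20: swap(1,2), lo=2 mid=3 ⇒ [4,7,20,19,15,5,18,8,11,10,21]
19<20: swap(2,3), lo=3 mid=4 ⇒ [4,7,19,20,15,5,18,8,11,10,21]
15<20: swap(3,4), lo=4 mid=5 ⇒ [4,7,19,15,20,5,18,8,11,10,21]
5<20: swap(4,5), lo=5 mid=6 ⇒ [4,7,19,15,5,20,18,8,11,10,21]
18<20: swap(5,6), lo=6 mid=7 ⇒ [4,7,19,15,5,18,20,8,11,10,21]
8<20: swap(6,7), lo=7 mid=8 ⇒ [4,7,19,15,5,18,8,20,11,10,21]
11<20: swap(7,8), lo=8 mid=9 ⇒ [4,7,19,15,5,18,8,11,20,10,21]
10<20: swap(8,9), lo=9 mid=10 ⇒ [4,7,19,15,5,18,8,11,10,20,21]
done. lo=9 hi=9; arr=[4,7,19,15,5,18,8,11,10,20,21]

[4,7,19,15,5,18,8,11,10,20,21]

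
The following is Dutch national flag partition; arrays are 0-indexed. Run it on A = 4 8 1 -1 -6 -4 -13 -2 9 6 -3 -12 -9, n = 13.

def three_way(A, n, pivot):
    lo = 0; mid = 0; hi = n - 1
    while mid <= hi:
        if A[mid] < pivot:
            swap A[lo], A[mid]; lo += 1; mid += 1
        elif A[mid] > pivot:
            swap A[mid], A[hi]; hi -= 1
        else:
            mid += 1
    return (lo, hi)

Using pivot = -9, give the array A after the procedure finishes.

-12 -13 -9 -6 -4 -1 -2 9 6 -3 1 8 4

lo=0 mid=0 hi=12
4>-9: swap(0,12), hi=11 ⇒ -9 8 1 -1 -6 -4 -13 -2 9 6 -3 -12 4
-9=-9: mid=1
8>-9: swap(1,11), hi=10 ⇒ -9 -12 1 -1 -6 -4 -13 -2 9 6 -3 8 4
-12<-9: swap(0,1), lo=1 mid=2 ⇒ -12 -9 1 -1 -6 -4 -13 -2 9 6 -3 8 4
1>-9: swap(2,10), hi=9 ⇒ -12 -9 -3 -1 -6 -4 -13 -2 9 6 1 8 4
-3>-9: swap(2,9), hi=8 ⇒ -12 -9 6 -1 -6 -4 -13 -2 9 -3 1 8 4
6>-9: swap(2,8), hi=7 ⇒ -12 -9 9 -1 -6 -4 -13 -2 6 -3 1 8 4
9>-9: swap(2,7), hi=6 ⇒ -12 -9 -2 -1 -6 -4 -13 9 6 -3 1 8 4
-2>-9: swap(2,6), hi=5 ⇒ -12 -9 -13 -1 -6 -4 -2 9 6 -3 1 8 4
-13<-9: swap(1,2), lo=2 mid=3 ⇒ -12 -13 -9 -1 -6 -4 -2 9 6 -3 1 8 4
-1>-9: swap(3,5), hi=4 ⇒ -12 -13 -9 -4 -6 -1 -2 9 6 -3 1 8 4
-4>-9: swap(3,4), hi=3 ⇒ -12 -13 -9 -6 -4 -1 -2 9 6 -3 1 8 4
-6>-9: swap(3,3), hi=2 ⇒ -12 -13 -9 -6 -4 -1 -2 9 6 -3 1 8 4
done. lo=2 hi=2; A=-12 -13 -9 -6 -4 -1 -2 9 6 -3 1 8 4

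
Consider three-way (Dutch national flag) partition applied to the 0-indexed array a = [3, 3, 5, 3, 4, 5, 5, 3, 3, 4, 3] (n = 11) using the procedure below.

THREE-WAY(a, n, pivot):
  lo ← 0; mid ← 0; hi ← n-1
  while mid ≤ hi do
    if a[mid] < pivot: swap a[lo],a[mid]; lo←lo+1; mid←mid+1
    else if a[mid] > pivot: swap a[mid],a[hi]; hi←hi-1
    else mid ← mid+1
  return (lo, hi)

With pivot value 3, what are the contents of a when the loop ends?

lo=0 mid=0 hi=10
3=3: mid=1
3=3: mid=2
5>3: swap(2,10), hi=9 ⇒ [3, 3, 3, 3, 4, 5, 5, 3, 3, 4, 5]
3=3: mid=3
3=3: mid=4
4>3: swap(4,9), hi=8 ⇒ [3, 3, 3, 3, 4, 5, 5, 3, 3, 4, 5]
4>3: swap(4,8), hi=7 ⇒ [3, 3, 3, 3, 3, 5, 5, 3, 4, 4, 5]
3=3: mid=5
5>3: swap(5,7), hi=6 ⇒ [3, 3, 3, 3, 3, 3, 5, 5, 4, 4, 5]
3=3: mid=6
5>3: swap(6,6), hi=5 ⇒ [3, 3, 3, 3, 3, 3, 5, 5, 4, 4, 5]
done. lo=0 hi=5; a=[3, 3, 3, 3, 3, 3, 5, 5, 4, 4, 5]

[3, 3, 3, 3, 3, 3, 5, 5, 4, 4, 5]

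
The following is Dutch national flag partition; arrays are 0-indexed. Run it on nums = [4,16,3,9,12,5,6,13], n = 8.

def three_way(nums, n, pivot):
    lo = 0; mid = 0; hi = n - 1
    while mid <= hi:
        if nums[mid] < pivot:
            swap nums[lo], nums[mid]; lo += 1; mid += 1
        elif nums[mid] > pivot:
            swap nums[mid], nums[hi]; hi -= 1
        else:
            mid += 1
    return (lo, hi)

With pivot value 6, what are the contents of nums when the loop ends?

lo=0 mid=0 hi=7
4<6: swap(0,0), lo=1 mid=1 ⇒ [4,16,3,9,12,5,6,13]
16>6: swap(1,7), hi=6 ⇒ [4,13,3,9,12,5,6,16]
13>6: swap(1,6), hi=5 ⇒ [4,6,3,9,12,5,13,16]
6=6: mid=2
3<6: swap(1,2), lo=2 mid=3 ⇒ [4,3,6,9,12,5,13,16]
9>6: swap(3,5), hi=4 ⇒ [4,3,6,5,12,9,13,16]
5<6: swap(2,3), lo=3 mid=4 ⇒ [4,3,5,6,12,9,13,16]
12>6: swap(4,4), hi=3 ⇒ [4,3,5,6,12,9,13,16]
done. lo=3 hi=3; nums=[4,3,5,6,12,9,13,16]

[4,3,5,6,12,9,13,16]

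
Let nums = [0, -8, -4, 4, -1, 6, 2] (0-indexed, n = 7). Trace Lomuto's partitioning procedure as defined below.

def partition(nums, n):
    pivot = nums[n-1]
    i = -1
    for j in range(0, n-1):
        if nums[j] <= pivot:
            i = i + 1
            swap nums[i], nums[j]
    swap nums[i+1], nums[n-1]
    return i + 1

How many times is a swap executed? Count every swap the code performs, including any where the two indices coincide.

pivot=2, i=-1
j=0: 0≤2, i=0, swap(0,0) ⇒ [0, -8, -4, 4, -1, 6, 2]
j=1: -8≤2, i=1, swap(1,1) ⇒ [0, -8, -4, 4, -1, 6, 2]
j=2: -4≤2, i=2, swap(2,2) ⇒ [0, -8, -4, 4, -1, 6, 2]
j=3: 4>2, skip
j=4: -1≤2, i=3, swap(3,4) ⇒ [0, -8, -4, -1, 4, 6, 2]
j=5: 6>2, skip
swap(4,6) ⇒ [0, -8, -4, -1, 2, 6, 4]; return 4

5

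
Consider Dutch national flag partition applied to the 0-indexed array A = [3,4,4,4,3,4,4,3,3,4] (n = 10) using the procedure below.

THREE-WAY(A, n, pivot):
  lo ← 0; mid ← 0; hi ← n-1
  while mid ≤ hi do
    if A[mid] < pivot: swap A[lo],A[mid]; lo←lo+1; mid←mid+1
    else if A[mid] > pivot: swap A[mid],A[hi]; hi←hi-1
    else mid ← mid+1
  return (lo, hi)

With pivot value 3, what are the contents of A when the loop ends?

lo=0 mid=0 hi=9
3=3: mid=1
4>3: swap(1,9), hi=8 ⇒ [3,4,4,4,3,4,4,3,3,4]
4>3: swap(1,8), hi=7 ⇒ [3,3,4,4,3,4,4,3,4,4]
3=3: mid=2
4>3: swap(2,7), hi=6 ⇒ [3,3,3,4,3,4,4,4,4,4]
3=3: mid=3
4>3: swap(3,6), hi=5 ⇒ [3,3,3,4,3,4,4,4,4,4]
4>3: swap(3,5), hi=4 ⇒ [3,3,3,4,3,4,4,4,4,4]
4>3: swap(3,4), hi=3 ⇒ [3,3,3,3,4,4,4,4,4,4]
3=3: mid=4
done. lo=0 hi=3; A=[3,3,3,3,4,4,4,4,4,4]

[3,3,3,3,4,4,4,4,4,4]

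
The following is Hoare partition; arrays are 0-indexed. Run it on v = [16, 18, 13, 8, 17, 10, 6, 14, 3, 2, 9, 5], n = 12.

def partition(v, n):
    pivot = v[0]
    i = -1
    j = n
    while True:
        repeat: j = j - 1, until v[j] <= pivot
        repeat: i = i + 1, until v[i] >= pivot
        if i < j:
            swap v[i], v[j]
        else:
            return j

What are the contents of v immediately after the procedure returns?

pivot = v[0] = 16; i = -1, j = 12
j→11 (v[11]=5≤16), i→0 (v[0]=16≥16); i<j, swap → [5, 18, 13, 8, 17, 10, 6, 14, 3, 2, 9, 16]
j→10 (v[10]=9≤16), i→1 (v[1]=18≥16); i<j, swap → [5, 9, 13, 8, 17, 10, 6, 14, 3, 2, 18, 16]
j→9 (v[9]=2≤16), i→4 (v[4]=17≥16); i<j, swap → [5, 9, 13, 8, 2, 10, 6, 14, 3, 17, 18, 16]
j→8, i→9; i≥j, return j=8. v = [5, 9, 13, 8, 2, 10, 6, 14, 3, 17, 18, 16]

[5, 9, 13, 8, 2, 10, 6, 14, 3, 17, 18, 16]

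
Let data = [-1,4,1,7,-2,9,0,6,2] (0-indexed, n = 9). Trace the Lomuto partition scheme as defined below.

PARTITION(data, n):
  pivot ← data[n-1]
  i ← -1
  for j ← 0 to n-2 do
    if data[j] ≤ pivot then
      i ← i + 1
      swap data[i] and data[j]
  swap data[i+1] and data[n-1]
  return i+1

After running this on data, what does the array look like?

[-1,1,-2,0,2,9,7,6,4]

pivot=2, i=-1
j=0: -1≤2, i=0, swap(0,0) ⇒ [-1,4,1,7,-2,9,0,6,2]
j=1: 4>2, skip
j=2: 1≤2, i=1, swap(1,2) ⇒ [-1,1,4,7,-2,9,0,6,2]
j=3: 7>2, skip
j=4: -2≤2, i=2, swap(2,4) ⇒ [-1,1,-2,7,4,9,0,6,2]
j=5: 9>2, skip
j=6: 0≤2, i=3, swap(3,6) ⇒ [-1,1,-2,0,4,9,7,6,2]
j=7: 6>2, skip
swap(4,8) ⇒ [-1,1,-2,0,2,9,7,6,4]; return 4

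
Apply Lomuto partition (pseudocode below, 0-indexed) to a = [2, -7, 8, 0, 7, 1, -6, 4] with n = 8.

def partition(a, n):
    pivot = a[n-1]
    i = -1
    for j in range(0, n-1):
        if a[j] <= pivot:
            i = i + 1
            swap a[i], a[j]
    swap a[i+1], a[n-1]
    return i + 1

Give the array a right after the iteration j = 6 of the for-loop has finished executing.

[2, -7, 0, 1, -6, 8, 7, 4]

pivot = a[7] = 4; i = -1
j=0: a[0]=2 ≤ 4 → i=0, swap a[0],a[0] (no change) → [2, -7, 8, 0, 7, 1, -6, 4]
j=1: a[1]=-7 ≤ 4 → i=1, swap a[1],a[1] (no change) → [2, -7, 8, 0, 7, 1, -6, 4]
j=2: a[2]=8 > 4 → no swap
j=3: a[3]=0 ≤ 4 → i=2, swap a[2],a[3] → [2, -7, 0, 8, 7, 1, -6, 4]
j=4: a[4]=7 > 4 → no swap
j=5: a[5]=1 ≤ 4 → i=3, swap a[3],a[5] → [2, -7, 0, 1, 7, 8, -6, 4]
j=6: a[6]=-6 ≤ 4 → i=4, swap a[4],a[6] → [2, -7, 0, 1, -6, 8, 7, 4]
(after j=6) a = [2, -7, 0, 1, -6, 8, 7, 4]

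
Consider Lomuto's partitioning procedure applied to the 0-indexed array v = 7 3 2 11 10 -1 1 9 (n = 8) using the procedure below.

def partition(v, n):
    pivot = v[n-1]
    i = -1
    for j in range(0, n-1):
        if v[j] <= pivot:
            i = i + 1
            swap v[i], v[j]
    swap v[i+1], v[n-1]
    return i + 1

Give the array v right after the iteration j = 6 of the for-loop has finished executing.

pivot = v[7] = 9; i = -1
j=0: v[0]=7 ≤ 9 → i=0, swap v[0],v[0] (no change) → 7 3 2 11 10 -1 1 9
j=1: v[1]=3 ≤ 9 → i=1, swap v[1],v[1] (no change) → 7 3 2 11 10 -1 1 9
j=2: v[2]=2 ≤ 9 → i=2, swap v[2],v[2] (no change) → 7 3 2 11 10 -1 1 9
j=3: v[3]=11 > 9 → no swap
j=4: v[4]=10 > 9 → no swap
j=5: v[5]=-1 ≤ 9 → i=3, swap v[3],v[5] → 7 3 2 -1 10 11 1 9
j=6: v[6]=1 ≤ 9 → i=4, swap v[4],v[6] → 7 3 2 -1 1 11 10 9
(after j=6) v = 7 3 2 -1 1 11 10 9

7 3 2 -1 1 11 10 9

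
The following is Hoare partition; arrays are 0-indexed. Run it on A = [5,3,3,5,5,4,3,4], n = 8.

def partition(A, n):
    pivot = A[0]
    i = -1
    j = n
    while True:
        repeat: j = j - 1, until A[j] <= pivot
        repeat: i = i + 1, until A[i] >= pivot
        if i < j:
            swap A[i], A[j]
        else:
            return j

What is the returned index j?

4

pivot = A[0] = 5; i = -1, j = 8
j→7 (A[7]=4≤5), i→0 (A[0]=5≥5); i<j, swap → [4,3,3,5,5,4,3,5]
j→6 (A[6]=3≤5), i→3 (A[3]=5≥5); i<j, swap → [4,3,3,3,5,4,5,5]
j→5 (A[5]=4≤5), i→4 (A[4]=5≥5); i<j, swap → [4,3,3,3,4,5,5,5]
j→4, i→5; i≥j, return j=4. A = [4,3,3,3,4,5,5,5]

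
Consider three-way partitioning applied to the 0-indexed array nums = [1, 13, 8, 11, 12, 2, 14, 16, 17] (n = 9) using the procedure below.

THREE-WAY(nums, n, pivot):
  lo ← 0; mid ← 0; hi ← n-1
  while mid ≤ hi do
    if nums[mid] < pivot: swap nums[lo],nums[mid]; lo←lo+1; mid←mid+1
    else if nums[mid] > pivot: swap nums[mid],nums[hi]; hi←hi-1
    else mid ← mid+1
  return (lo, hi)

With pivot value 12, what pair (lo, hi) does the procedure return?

lo=0 mid=0 hi=8
1<12: swap(0,0), lo=1 mid=1 ⇒ [1, 13, 8, 11, 12, 2, 14, 16, 17]
13>12: swap(1,8), hi=7 ⇒ [1, 17, 8, 11, 12, 2, 14, 16, 13]
17>12: swap(1,7), hi=6 ⇒ [1, 16, 8, 11, 12, 2, 14, 17, 13]
16>12: swap(1,6), hi=5 ⇒ [1, 14, 8, 11, 12, 2, 16, 17, 13]
14>12: swap(1,5), hi=4 ⇒ [1, 2, 8, 11, 12, 14, 16, 17, 13]
2<12: swap(1,1), lo=2 mid=2 ⇒ [1, 2, 8, 11, 12, 14, 16, 17, 13]
8<12: swap(2,2), lo=3 mid=3 ⇒ [1, 2, 8, 11, 12, 14, 16, 17, 13]
11<12: swap(3,3), lo=4 mid=4 ⇒ [1, 2, 8, 11, 12, 14, 16, 17, 13]
12=12: mid=5
done. lo=4 hi=4; nums=[1, 2, 8, 11, 12, 14, 16, 17, 13]

(4, 4)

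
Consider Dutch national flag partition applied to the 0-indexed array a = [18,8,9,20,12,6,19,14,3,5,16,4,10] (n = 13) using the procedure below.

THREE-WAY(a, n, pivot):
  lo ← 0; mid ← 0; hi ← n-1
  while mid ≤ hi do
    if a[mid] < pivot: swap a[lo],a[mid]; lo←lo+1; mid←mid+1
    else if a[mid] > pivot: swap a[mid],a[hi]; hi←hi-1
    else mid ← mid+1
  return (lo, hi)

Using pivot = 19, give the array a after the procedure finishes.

[18,8,9,10,12,6,14,3,5,16,4,19,20]

lo=0 mid=0 hi=12
18<19: swap(0,0), lo=1 mid=1 ⇒ [18,8,9,20,12,6,19,14,3,5,16,4,10]
8<19: swap(1,1), lo=2 mid=2 ⇒ [18,8,9,20,12,6,19,14,3,5,16,4,10]
9<19: swap(2,2), lo=3 mid=3 ⇒ [18,8,9,20,12,6,19,14,3,5,16,4,10]
20>19: swap(3,12), hi=11 ⇒ [18,8,9,10,12,6,19,14,3,5,16,4,20]
10<19: swap(3,3), lo=4 mid=4 ⇒ [18,8,9,10,12,6,19,14,3,5,16,4,20]
12<19: swap(4,4), lo=5 mid=5 ⇒ [18,8,9,10,12,6,19,14,3,5,16,4,20]
6<19: swap(5,5), lo=6 mid=6 ⇒ [18,8,9,10,12,6,19,14,3,5,16,4,20]
19=19: mid=7
14<19: swap(6,7), lo=7 mid=8 ⇒ [18,8,9,10,12,6,14,19,3,5,16,4,20]
3<19: swap(7,8), lo=8 mid=9 ⇒ [18,8,9,10,12,6,14,3,19,5,16,4,20]
5<19: swap(8,9), lo=9 mid=10 ⇒ [18,8,9,10,12,6,14,3,5,19,16,4,20]
16<19: swap(9,10), lo=10 mid=11 ⇒ [18,8,9,10,12,6,14,3,5,16,19,4,20]
4<19: swap(10,11), lo=11 mid=12 ⇒ [18,8,9,10,12,6,14,3,5,16,4,19,20]
done. lo=11 hi=11; a=[18,8,9,10,12,6,14,3,5,16,4,19,20]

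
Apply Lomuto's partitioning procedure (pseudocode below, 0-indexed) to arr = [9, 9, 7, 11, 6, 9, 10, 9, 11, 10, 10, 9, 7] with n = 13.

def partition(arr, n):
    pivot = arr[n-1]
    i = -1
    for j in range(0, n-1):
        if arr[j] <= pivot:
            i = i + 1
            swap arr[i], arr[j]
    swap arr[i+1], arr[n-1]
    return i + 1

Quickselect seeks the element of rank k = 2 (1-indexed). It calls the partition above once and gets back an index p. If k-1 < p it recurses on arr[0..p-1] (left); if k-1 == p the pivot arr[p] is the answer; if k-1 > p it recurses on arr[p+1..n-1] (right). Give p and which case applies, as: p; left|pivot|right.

pivot = arr[12] = 7; i = -1
j=0: arr[0]=9 > 7 → no swap
j=1: arr[1]=9 > 7 → no swap
j=2: arr[2]=7 ≤ 7 → i=0, swap arr[0],arr[2] → [7, 9, 9, 11, 6, 9, 10, 9, 11, 10, 10, 9, 7]
j=3: arr[3]=11 > 7 → no swap
j=4: arr[4]=6 ≤ 7 → i=1, swap arr[1],arr[4] → [7, 6, 9, 11, 9, 9, 10, 9, 11, 10, 10, 9, 7]
j=5: arr[5]=9 > 7 → no swap
j=6: arr[6]=10 > 7 → no swap
j=7: arr[7]=9 > 7 → no swap
j=8: arr[8]=11 > 7 → no swap
j=9: arr[9]=10 > 7 → no swap
j=10: arr[10]=10 > 7 → no swap
j=11: arr[11]=9 > 7 → no swap
final swap arr[2],arr[12] → [7, 6, 7, 11, 9, 9, 10, 9, 11, 10, 10, 9, 9]; return 2
p = 2; k-1 = 1 < 2 ⇒ left

2; left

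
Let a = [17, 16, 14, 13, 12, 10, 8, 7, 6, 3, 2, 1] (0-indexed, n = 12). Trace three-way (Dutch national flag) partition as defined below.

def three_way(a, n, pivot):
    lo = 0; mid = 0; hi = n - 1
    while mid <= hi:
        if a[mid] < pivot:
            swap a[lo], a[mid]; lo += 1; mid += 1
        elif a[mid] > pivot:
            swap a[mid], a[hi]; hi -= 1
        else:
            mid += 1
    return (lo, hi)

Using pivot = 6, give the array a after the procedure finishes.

lo=0 mid=0 hi=11
17>6: swap(0,11), hi=10 ⇒ [1, 16, 14, 13, 12, 10, 8, 7, 6, 3, 2, 17]
1<6: swap(0,0), lo=1 mid=1 ⇒ [1, 16, 14, 13, 12, 10, 8, 7, 6, 3, 2, 17]
16>6: swap(1,10), hi=9 ⇒ [1, 2, 14, 13, 12, 10, 8, 7, 6, 3, 16, 17]
2<6: swap(1,1), lo=2 mid=2 ⇒ [1, 2, 14, 13, 12, 10, 8, 7, 6, 3, 16, 17]
14>6: swap(2,9), hi=8 ⇒ [1, 2, 3, 13, 12, 10, 8, 7, 6, 14, 16, 17]
3<6: swap(2,2), lo=3 mid=3 ⇒ [1, 2, 3, 13, 12, 10, 8, 7, 6, 14, 16, 17]
13>6: swap(3,8), hi=7 ⇒ [1, 2, 3, 6, 12, 10, 8, 7, 13, 14, 16, 17]
6=6: mid=4
12>6: swap(4,7), hi=6 ⇒ [1, 2, 3, 6, 7, 10, 8, 12, 13, 14, 16, 17]
7>6: swap(4,6), hi=5 ⇒ [1, 2, 3, 6, 8, 10, 7, 12, 13, 14, 16, 17]
8>6: swap(4,5), hi=4 ⇒ [1, 2, 3, 6, 10, 8, 7, 12, 13, 14, 16, 17]
10>6: swap(4,4), hi=3 ⇒ [1, 2, 3, 6, 10, 8, 7, 12, 13, 14, 16, 17]
done. lo=3 hi=3; a=[1, 2, 3, 6, 10, 8, 7, 12, 13, 14, 16, 17]

[1, 2, 3, 6, 10, 8, 7, 12, 13, 14, 16, 17]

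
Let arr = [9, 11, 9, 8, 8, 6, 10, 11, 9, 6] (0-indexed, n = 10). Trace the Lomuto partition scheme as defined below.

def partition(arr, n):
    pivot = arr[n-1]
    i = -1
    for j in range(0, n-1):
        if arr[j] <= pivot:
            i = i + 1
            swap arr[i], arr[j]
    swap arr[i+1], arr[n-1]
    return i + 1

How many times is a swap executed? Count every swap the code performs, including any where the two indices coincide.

2

pivot=6, i=-1
j=0: 9>6, skip
j=1: 11>6, skip
j=2: 9>6, skip
j=3: 8>6, skip
j=4: 8>6, skip
j=5: 6≤6, i=0, swap(0,5) ⇒ [6, 11, 9, 8, 8, 9, 10, 11, 9, 6]
j=6: 10>6, skip
j=7: 11>6, skip
j=8: 9>6, skip
swap(1,9) ⇒ [6, 6, 9, 8, 8, 9, 10, 11, 9, 11]; return 1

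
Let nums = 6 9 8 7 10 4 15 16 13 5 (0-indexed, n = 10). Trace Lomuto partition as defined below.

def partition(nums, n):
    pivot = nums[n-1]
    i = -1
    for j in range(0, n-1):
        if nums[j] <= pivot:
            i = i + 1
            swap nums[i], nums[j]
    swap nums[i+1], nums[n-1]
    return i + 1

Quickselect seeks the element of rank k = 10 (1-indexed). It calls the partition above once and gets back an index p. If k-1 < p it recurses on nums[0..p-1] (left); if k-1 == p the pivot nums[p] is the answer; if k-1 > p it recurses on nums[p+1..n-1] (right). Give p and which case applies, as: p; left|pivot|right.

1; right

pivot = nums[9] = 5; i = -1
j=0: nums[0]=6 > 5 → no swap
j=1: nums[1]=9 > 5 → no swap
j=2: nums[2]=8 > 5 → no swap
j=3: nums[3]=7 > 5 → no swap
j=4: nums[4]=10 > 5 → no swap
j=5: nums[5]=4 ≤ 5 → i=0, swap nums[0],nums[5] → 4 9 8 7 10 6 15 16 13 5
j=6: nums[6]=15 > 5 → no swap
j=7: nums[7]=16 > 5 → no swap
j=8: nums[8]=13 > 5 → no swap
final swap nums[1],nums[9] → 4 5 8 7 10 6 15 16 13 9; return 1
p = 1; k-1 = 9 > 1 ⇒ right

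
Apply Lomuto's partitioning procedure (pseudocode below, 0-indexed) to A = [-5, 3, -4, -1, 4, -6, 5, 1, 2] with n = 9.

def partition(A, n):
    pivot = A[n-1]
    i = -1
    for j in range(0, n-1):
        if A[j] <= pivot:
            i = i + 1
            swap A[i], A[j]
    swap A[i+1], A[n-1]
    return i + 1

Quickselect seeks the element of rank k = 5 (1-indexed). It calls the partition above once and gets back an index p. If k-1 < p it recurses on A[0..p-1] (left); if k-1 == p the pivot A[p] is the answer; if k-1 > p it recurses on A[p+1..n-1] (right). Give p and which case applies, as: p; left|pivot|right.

5; left

pivot=2, i=-1
j=0: -5≤2, i=0, swap(0,0) ⇒ [-5, 3, -4, -1, 4, -6, 5, 1, 2]
j=1: 3>2, skip
j=2: -4≤2, i=1, swap(1,2) ⇒ [-5, -4, 3, -1, 4, -6, 5, 1, 2]
j=3: -1≤2, i=2, swap(2,3) ⇒ [-5, -4, -1, 3, 4, -6, 5, 1, 2]
j=4: 4>2, skip
j=5: -6≤2, i=3, swap(3,5) ⇒ [-5, -4, -1, -6, 4, 3, 5, 1, 2]
j=6: 5>2, skip
j=7: 1≤2, i=4, swap(4,7) ⇒ [-5, -4, -1, -6, 1, 3, 5, 4, 2]
swap(5,8) ⇒ [-5, -4, -1, -6, 1, 2, 5, 4, 3]; return 5
p = 5; k-1 = 4 < 5 ⇒ left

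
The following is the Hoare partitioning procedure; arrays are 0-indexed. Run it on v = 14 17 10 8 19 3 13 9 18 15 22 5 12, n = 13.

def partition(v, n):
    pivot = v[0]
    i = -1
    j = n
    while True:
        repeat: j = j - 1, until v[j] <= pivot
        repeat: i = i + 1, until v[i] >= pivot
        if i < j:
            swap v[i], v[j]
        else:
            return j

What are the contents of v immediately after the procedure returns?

12 5 10 8 9 3 13 19 18 15 22 17 14

pivot = v[0] = 14; i = -1, j = 13
j→12 (v[12]=12≤14), i→0 (v[0]=14≥14); i<j, swap → 12 17 10 8 19 3 13 9 18 15 22 5 14
j→11 (v[11]=5≤14), i→1 (v[1]=17≥14); i<j, swap → 12 5 10 8 19 3 13 9 18 15 22 17 14
j→7 (v[7]=9≤14), i→4 (v[4]=19≥14); i<j, swap → 12 5 10 8 9 3 13 19 18 15 22 17 14
j→6, i→7; i≥j, return j=6. v = 12 5 10 8 9 3 13 19 18 15 22 17 14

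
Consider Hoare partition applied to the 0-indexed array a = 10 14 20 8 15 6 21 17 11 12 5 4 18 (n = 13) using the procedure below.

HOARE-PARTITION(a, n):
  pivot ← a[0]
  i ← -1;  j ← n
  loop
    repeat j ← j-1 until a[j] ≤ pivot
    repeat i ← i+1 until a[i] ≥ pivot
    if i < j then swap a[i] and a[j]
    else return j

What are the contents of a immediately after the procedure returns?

4 5 6 8 15 20 21 17 11 12 14 10 18

pivot=10
j stops at 11 (4), i stops at 0 (10); swap ⇒ 4 14 20 8 15 6 21 17 11 12 5 10 18
j stops at 10 (5), i stops at 1 (14); swap ⇒ 4 5 20 8 15 6 21 17 11 12 14 10 18
j stops at 5 (6), i stops at 2 (20); swap ⇒ 4 5 6 8 15 20 21 17 11 12 14 10 18
j stops at 3, i stops at 4; i≥j ⇒ return 3. a=4 5 6 8 15 20 21 17 11 12 14 10 18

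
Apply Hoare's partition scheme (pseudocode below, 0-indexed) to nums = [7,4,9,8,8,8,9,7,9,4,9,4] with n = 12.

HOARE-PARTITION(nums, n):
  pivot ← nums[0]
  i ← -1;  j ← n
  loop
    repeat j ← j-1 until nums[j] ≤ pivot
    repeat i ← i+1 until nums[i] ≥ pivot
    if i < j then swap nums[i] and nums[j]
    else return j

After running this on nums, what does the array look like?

[4,4,4,7,8,8,9,8,9,9,9,7]

pivot=7
j stops at 11 (4), i stops at 0 (7); swap ⇒ [4,4,9,8,8,8,9,7,9,4,9,7]
j stops at 9 (4), i stops at 2 (9); swap ⇒ [4,4,4,8,8,8,9,7,9,9,9,7]
j stops at 7 (7), i stops at 3 (8); swap ⇒ [4,4,4,7,8,8,9,8,9,9,9,7]
j stops at 3, i stops at 4; i≥j ⇒ return 3. nums=[4,4,4,7,8,8,9,8,9,9,9,7]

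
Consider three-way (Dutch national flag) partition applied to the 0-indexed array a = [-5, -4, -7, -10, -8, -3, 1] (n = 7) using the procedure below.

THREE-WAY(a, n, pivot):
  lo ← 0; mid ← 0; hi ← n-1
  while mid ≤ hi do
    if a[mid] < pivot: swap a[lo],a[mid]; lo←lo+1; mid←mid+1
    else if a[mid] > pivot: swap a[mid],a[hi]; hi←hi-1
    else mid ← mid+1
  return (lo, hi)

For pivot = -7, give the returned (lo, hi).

lo=0 mid=0 hi=6
-5>-7: swap(0,6), hi=5 ⇒ [1, -4, -7, -10, -8, -3, -5]
1>-7: swap(0,5), hi=4 ⇒ [-3, -4, -7, -10, -8, 1, -5]
-3>-7: swap(0,4), hi=3 ⇒ [-8, -4, -7, -10, -3, 1, -5]
-8<-7: swap(0,0), lo=1 mid=1 ⇒ [-8, -4, -7, -10, -3, 1, -5]
-4>-7: swap(1,3), hi=2 ⇒ [-8, -10, -7, -4, -3, 1, -5]
-10<-7: swap(1,1), lo=2 mid=2 ⇒ [-8, -10, -7, -4, -3, 1, -5]
-7=-7: mid=3
done. lo=2 hi=2; a=[-8, -10, -7, -4, -3, 1, -5]

(2, 2)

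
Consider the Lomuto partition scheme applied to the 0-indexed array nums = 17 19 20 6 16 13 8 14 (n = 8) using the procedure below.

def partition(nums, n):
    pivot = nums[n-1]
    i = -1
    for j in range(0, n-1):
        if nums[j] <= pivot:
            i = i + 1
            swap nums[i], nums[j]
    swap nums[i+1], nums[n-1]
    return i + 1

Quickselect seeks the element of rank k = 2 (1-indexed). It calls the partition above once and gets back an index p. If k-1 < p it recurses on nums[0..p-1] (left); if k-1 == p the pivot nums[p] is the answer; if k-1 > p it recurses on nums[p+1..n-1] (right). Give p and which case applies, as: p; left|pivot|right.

3; left

pivot=14, i=-1
j=0: 17>14, skip
j=1: 19>14, skip
j=2: 20>14, skip
j=3: 6≤14, i=0, swap(0,3) ⇒ 6 19 20 17 16 13 8 14
j=4: 16>14, skip
j=5: 13≤14, i=1, swap(1,5) ⇒ 6 13 20 17 16 19 8 14
j=6: 8≤14, i=2, swap(2,6) ⇒ 6 13 8 17 16 19 20 14
swap(3,7) ⇒ 6 13 8 14 16 19 20 17; return 3
p = 3; k-1 = 1 < 3 ⇒ left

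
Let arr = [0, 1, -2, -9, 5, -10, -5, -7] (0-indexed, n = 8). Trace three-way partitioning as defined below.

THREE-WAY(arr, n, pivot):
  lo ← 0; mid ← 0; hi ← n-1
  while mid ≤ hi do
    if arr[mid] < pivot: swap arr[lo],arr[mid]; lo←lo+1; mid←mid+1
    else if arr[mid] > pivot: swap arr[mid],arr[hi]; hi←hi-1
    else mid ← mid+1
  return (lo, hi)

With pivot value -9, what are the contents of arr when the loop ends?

[-10, -9, -2, 5, 1, -5, -7, 0]

pivot = -9; lo=0, mid=0, hi=7
arr[mid]=0>-9: swap arr[0],arr[7]; hi=6 → [-7, 1, -2, -9, 5, -10, -5, 0]
arr[mid]=-7>-9: swap arr[0],arr[6]; hi=5 → [-5, 1, -2, -9, 5, -10, -7, 0]
arr[mid]=-5>-9: swap arr[0],arr[5]; hi=4 → [-10, 1, -2, -9, 5, -5, -7, 0]
arr[mid]=-10<-9: swap arr[0],arr[0]; lo=1,mid=1 → [-10, 1, -2, -9, 5, -5, -7, 0]
arr[mid]=1>-9: swap arr[1],arr[4]; hi=3 → [-10, 5, -2, -9, 1, -5, -7, 0]
arr[mid]=5>-9: swap arr[1],arr[3]; hi=2 → [-10, -9, -2, 5, 1, -5, -7, 0]
arr[mid]=-9=-9: mid=2
arr[mid]=-2>-9: swap arr[2],arr[2]; hi=1 → [-10, -9, -2, 5, 1, -5, -7, 0]
end: lo=1, hi=1; arr = [-10, -9, -2, 5, 1, -5, -7, 0]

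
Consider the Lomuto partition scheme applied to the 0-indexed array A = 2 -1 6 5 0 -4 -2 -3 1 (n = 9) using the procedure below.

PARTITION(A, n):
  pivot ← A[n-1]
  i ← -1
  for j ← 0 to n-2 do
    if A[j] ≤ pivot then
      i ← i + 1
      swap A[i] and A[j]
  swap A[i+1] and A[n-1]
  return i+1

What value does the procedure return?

pivot=1, i=-1
j=0: 2>1, skip
j=1: -1≤1, i=0, swap(0,1) ⇒ -1 2 6 5 0 -4 -2 -3 1
j=2: 6>1, skip
j=3: 5>1, skip
j=4: 0≤1, i=1, swap(1,4) ⇒ -1 0 6 5 2 -4 -2 -3 1
j=5: -4≤1, i=2, swap(2,5) ⇒ -1 0 -4 5 2 6 -2 -3 1
j=6: -2≤1, i=3, swap(3,6) ⇒ -1 0 -4 -2 2 6 5 -3 1
j=7: -3≤1, i=4, swap(4,7) ⇒ -1 0 -4 -2 -3 6 5 2 1
swap(5,8) ⇒ -1 0 -4 -2 -3 1 5 2 6; return 5

5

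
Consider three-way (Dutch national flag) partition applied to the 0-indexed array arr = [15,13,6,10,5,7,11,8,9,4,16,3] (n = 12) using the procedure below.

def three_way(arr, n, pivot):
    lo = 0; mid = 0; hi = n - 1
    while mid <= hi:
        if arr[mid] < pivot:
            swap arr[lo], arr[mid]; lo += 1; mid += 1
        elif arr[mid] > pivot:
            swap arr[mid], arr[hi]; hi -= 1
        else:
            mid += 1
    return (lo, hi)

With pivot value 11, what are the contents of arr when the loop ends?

lo=0 mid=0 hi=11
15>11: swap(0,11), hi=10 ⇒ [3,13,6,10,5,7,11,8,9,4,16,15]
3<11: swap(0,0), lo=1 mid=1 ⇒ [3,13,6,10,5,7,11,8,9,4,16,15]
13>11: swap(1,10), hi=9 ⇒ [3,16,6,10,5,7,11,8,9,4,13,15]
16>11: swap(1,9), hi=8 ⇒ [3,4,6,10,5,7,11,8,9,16,13,15]
4<11: swap(1,1), lo=2 mid=2 ⇒ [3,4,6,10,5,7,11,8,9,16,13,15]
6<11: swap(2,2), lo=3 mid=3 ⇒ [3,4,6,10,5,7,11,8,9,16,13,15]
10<11: swap(3,3), lo=4 mid=4 ⇒ [3,4,6,10,5,7,11,8,9,16,13,15]
5<11: swap(4,4), lo=5 mid=5 ⇒ [3,4,6,10,5,7,11,8,9,16,13,15]
7<11: swap(5,5), lo=6 mid=6 ⇒ [3,4,6,10,5,7,11,8,9,16,13,15]
11=11: mid=7
8<11: swap(6,7), lo=7 mid=8 ⇒ [3,4,6,10,5,7,8,11,9,16,13,15]
9<11: swap(7,8), lo=8 mid=9 ⇒ [3,4,6,10,5,7,8,9,11,16,13,15]
done. lo=8 hi=8; arr=[3,4,6,10,5,7,8,9,11,16,13,15]

[3,4,6,10,5,7,8,9,11,16,13,15]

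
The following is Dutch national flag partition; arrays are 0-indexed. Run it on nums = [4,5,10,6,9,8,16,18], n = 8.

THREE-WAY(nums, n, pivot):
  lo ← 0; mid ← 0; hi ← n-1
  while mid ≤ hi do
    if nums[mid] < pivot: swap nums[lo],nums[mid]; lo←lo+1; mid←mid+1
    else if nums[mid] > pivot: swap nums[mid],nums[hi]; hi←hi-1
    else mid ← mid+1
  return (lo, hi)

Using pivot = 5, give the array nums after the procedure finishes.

[4,5,6,9,8,16,18,10]

lo=0 mid=0 hi=7
4<5: swap(0,0), lo=1 mid=1 ⇒ [4,5,10,6,9,8,16,18]
5=5: mid=2
10>5: swap(2,7), hi=6 ⇒ [4,5,18,6,9,8,16,10]
18>5: swap(2,6), hi=5 ⇒ [4,5,16,6,9,8,18,10]
16>5: swap(2,5), hi=4 ⇒ [4,5,8,6,9,16,18,10]
8>5: swap(2,4), hi=3 ⇒ [4,5,9,6,8,16,18,10]
9>5: swap(2,3), hi=2 ⇒ [4,5,6,9,8,16,18,10]
6>5: swap(2,2), hi=1 ⇒ [4,5,6,9,8,16,18,10]
done. lo=1 hi=1; nums=[4,5,6,9,8,16,18,10]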